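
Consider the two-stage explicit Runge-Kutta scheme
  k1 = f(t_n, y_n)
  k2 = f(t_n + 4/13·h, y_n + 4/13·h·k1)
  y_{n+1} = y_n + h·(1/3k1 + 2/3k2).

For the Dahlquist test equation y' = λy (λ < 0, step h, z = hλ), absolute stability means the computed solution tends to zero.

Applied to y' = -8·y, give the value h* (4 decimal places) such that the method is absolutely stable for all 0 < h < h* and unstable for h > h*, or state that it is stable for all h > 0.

(-4.8750,0); λ=-8 ⇒ h* = (39/8)/8 = 0.6094.

Set f=λy, z=hλ:
  k1=λy_n ⇒ h·k1=z·y_n;  k2=λ(1+4/13z)y_n ⇒ h·k2=z(1+4/13z)y_n
  y_{n+1}/y_n = 1 + 1/3z + 2/3z(1+4/13z) = 1 + z + 8/39z²
  Hence R(z) = 1 + z + 8/39z².

Need |R(x)|<1, x<0.
x=-1.45: |R|=0.0187
R=1: x+8/39x²=0 ⇒ x=−39/8=-4.8750; min R=1−1/(4·8/39)=-0.2188>−1
Confirm numerically:
  x=-4.410: |R|=0.57935 <1
  x=-3.026: |R|=0.14771 <1
  x=-2.108: |R|=0.19648 <1
  x=-5.285: |R|=1.44448 >1
  x=-5.214: |R|=1.36257 >1
So |R|<1 on (-4.8750, 0).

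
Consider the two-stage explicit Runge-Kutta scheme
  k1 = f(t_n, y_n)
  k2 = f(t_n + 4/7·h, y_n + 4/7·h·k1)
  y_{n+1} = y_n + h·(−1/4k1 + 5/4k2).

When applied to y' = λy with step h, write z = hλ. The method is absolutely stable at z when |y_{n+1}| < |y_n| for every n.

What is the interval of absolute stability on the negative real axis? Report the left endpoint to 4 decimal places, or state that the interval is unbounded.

Test eqn y'=λy, z=hλ:
  k1=λy_n ⇒ h·k1=z·y_n;  k2=λ(1+4/7z)y_n ⇒ h·k2=z(1+4/7z)y_n
  y_{n+1}/y_n = 1 − 1/4z + 5/4z(1+4/7z) = 1 + z + 5/7z²
  R(z) = 1 + z + 5/7z².

Boundary: |R(x)|=1, x<0.
x=-1.65: |R|=1.2946
R=1: x+5/7x²=0 ⇒ x=−7/5=-1.4000; min R=1−1/(4·5/7)=0.6500>−1
Confirm numerically:
  x=-1.334: |R|=0.93711 <1
  x=-0.979: |R|=0.70560 <1
  x=-0.975: |R|=0.70402 <1
  x=-1.931: |R|=1.73240 >1
  x=-1.812: |R|=1.53325 >1
  x=-1.589: |R|=1.21452 >1
Interval (-1.4000, 0).

(-1.4000, 0).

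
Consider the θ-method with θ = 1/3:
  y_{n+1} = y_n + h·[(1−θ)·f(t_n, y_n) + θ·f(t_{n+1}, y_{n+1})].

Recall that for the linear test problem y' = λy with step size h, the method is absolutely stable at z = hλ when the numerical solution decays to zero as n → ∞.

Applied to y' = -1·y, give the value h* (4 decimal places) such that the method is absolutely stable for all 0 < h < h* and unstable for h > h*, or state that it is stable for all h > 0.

(-6.0000,0); λ=-1 ⇒ h* = (6)/1 = 6.0000.

With y'=λy (z=hλ):
  y_{n+1} = y_n + z·[2/3·y_n + 1/3·y_{n+1}] ⇒ (1 − 1/3z)y_{n+1} = (1 + 2/3z)y_n
  R(z) = (1 + 2/3z)/(1 − 1/3z).

Solve |R(x)|<1 on ℝ⁻.
x=-1.19: |R|=0.1480
R=−1: 1+2/3x = −1+1/3x ⇒ -1/3x=2 ⇒ x=2/(-1/3)=-6.0000
Confirm numerically:
  x=-3.349: |R|=0.58245 <1
  x=-3.301: |R|=0.57166 <1
  x=-3.252: |R|=0.56046 <1
  x=-6.529: |R|=1.05551 >1
  x=-6.051: |R|=1.00563 >1
Stable set (-6.0000, 0).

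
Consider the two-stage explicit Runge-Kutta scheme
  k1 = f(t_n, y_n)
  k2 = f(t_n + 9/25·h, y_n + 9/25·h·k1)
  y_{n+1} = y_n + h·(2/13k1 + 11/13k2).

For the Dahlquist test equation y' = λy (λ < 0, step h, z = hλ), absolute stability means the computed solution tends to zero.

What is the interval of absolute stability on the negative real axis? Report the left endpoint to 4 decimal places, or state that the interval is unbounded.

Set f=λy, z=hλ:
  k1=λy_n ⇒ h·k1=z·y_n;  k2=λ(1+9/25z)y_n ⇒ h·k2=z(1+9/25z)y_n
  y_{n+1}/y_n = 1 + 2/13z + 11/13z(1+9/25z) = 1 + z + 99/325z²
  ⇒ R(z) = 1 + z + 99/325z².

Boundary: |R(x)|=1, x<0.
x=-1.55: |R|=0.1818
R=1: x+99/325x²=0 ⇒ x=−325/99=-3.2828; min R=1−1/(4·99/325)=0.1793>−1
Confirm numerically:
  x=-2.755: |R|=0.55704 <1
  x=-2.160: |R|=0.26121 <1
  x=-1.885: |R|=0.19737 <1
  x=-1.381: |R|=0.19995 <1
  x=-3.448: |R|=1.17348 >1
  x=-3.325: |R|=1.04271 >1
Stable set (-3.2828, 0).

(-3.2828, 0).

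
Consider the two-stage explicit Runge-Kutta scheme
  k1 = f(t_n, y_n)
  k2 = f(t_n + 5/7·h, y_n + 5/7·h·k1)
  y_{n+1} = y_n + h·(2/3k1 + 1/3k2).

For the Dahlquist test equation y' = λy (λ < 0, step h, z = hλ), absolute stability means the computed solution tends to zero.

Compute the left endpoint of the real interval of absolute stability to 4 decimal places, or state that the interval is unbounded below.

Set f=λy, z=hλ:
  k1=λy_n ⇒ h·k1=z·y_n;  k2=λ(1+5/7z)y_n ⇒ h·k2=z(1+5/7z)y_n
  y_{n+1}/y_n = 1 + 2/3z + 1/3z(1+5/7z) = 1 + z + 5/21z²
  ⇒ R(z) = 1 + z + 5/21z².

Find x<0 with |R(x)|<1.
x=-0.9: |R|=0.2929
R=1: x+5/21x²=0 ⇒ x=−21/5=-4.2000; min R=1−1/(4·5/21)=-0.0500>−1
Confirm numerically:
  x=-3.969: |R|=0.78170 <1
  x=-3.856: |R|=0.68418 <1
  x=-3.378: |R|=0.33888 <1
  x=-2.507: |R|=0.01056 <1
  x=-4.720: |R|=1.58438 >1
  x=-4.481: |R|=1.29980 >1
  x=-4.243: |R|=1.04344 >1
So |R|<1 on (-4.2000, 0).

left endpoint -4.2000.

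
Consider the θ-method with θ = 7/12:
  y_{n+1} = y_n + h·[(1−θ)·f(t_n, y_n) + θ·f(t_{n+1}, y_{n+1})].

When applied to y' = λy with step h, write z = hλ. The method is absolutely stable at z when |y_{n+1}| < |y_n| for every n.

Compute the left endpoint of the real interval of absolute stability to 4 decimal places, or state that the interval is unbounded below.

Test eqn y'=λy, z=hλ:
  y_{n+1} = y_n + z·[5/12·y_n + 7/12·y_{n+1}] ⇒ (1 − 7/12z)y_{n+1} = (1 + 5/12z)y_n
  Hence R(z) = (1 + 5/12z)/(1 − 7/12z).

Need |R(x)|<1, x<0.
x=-0.5: |R|=0.6129
x=-2: |R|=0.0769
x=-10: |R|=0.4634
x=-100: |R|=0.6854
θ=7/12≥1/2 ⇒ |1+5/12x|<|1−7/12x| ∀x<0 ⇒ unbounded interval.

unbounded; (−∞, 0).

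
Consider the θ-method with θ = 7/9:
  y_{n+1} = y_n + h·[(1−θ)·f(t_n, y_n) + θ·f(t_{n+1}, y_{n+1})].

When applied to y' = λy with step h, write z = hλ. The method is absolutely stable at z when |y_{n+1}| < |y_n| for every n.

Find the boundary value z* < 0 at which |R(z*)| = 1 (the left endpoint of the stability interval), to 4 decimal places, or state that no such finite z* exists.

interval (−∞, 0).

On y'=λy, z=hλ:
  y_{n+1} = y_n + z·[2/9·y_n + 7/9·y_{n+1}] ⇒ (1 − 7/9z)y_{n+1} = (1 + 2/9z)y_n
  ⇒ R(z) = (1 + 2/9z)/(1 − 7/9z).

Need |R(x)|<1, x<0.
x=-0.68: |R|=0.5552
x=-2: |R|=0.2174
x=-10: |R|=0.1392
x=-100: |R|=0.2694
θ=7/9≥1/2 ⇒ |1+2/9x|<|1−7/9x| ∀x<0 ⇒ stable on all of ℝ⁻.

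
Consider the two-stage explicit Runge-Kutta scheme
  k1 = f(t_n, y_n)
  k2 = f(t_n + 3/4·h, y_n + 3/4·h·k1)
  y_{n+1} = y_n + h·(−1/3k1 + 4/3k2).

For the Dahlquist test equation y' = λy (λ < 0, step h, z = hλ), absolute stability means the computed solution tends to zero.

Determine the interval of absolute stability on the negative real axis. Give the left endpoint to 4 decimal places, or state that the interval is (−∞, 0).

z∈(-1.0000,0).

Set f=λy, z=hλ:
  k1=λy_n ⇒ h·k1=z·y_n;  k2=λ(1+3/4z)y_n ⇒ h·k2=z(1+3/4z)y_n
  y_{n+1}/y_n = 1 − 1/3z + 4/3z(1+3/4z) = 1 + z + z²
  R(z) = 1 + z + z².

Find x<0 with |R(x)|<1.
x=-1.36: |R|=1.4896
R=1: x+1x²=0 ⇒ x=−1=-1.0000; min R=1−1/(4·1)=0.7500>−1
Confirm numerically:
  x=-0.701: |R|=0.79040 <1
  x=-0.699: |R|=0.78960 <1
  x=-0.632: |R|=0.76742 <1
  x=-0.501: |R|=0.75000 <1
  x=-1.048: |R|=1.05030 >1
  x=-1.023: |R|=1.02353 >1
  x=-1.022: |R|=1.02248 >1
Stable set (-1.0000, 0).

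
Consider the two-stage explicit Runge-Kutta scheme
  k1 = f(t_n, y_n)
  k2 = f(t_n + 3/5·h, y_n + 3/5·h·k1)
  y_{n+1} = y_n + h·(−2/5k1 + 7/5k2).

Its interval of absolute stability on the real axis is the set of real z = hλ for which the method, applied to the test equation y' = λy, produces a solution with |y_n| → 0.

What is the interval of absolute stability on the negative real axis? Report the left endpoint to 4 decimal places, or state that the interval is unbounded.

With y'=λy (z=hλ):
  k1=λy_n ⇒ h·k1=z·y_n;  k2=λ(1+3/5z)y_n ⇒ h·k2=z(1+3/5z)y_n
  y_{n+1}/y_n = 1 − 2/5z + 7/5z(1+3/5z) = 1 + z + 21/25z²
  Hence R(z) = 1 + z + 21/25z².

Need |R(x)|<1, x<0.
x=-0.85: |R|=0.7569
R=1: x+21/25x²=0 ⇒ x=−25/21=-1.1905; min R=1−1/(4·21/25)=0.7024>−1
Confirm numerically:
  x=-1.116: |R|=0.93018 <1
  x=-1.011: |R|=0.84758 <1
  x=-0.885: |R|=0.77291 <1
  x=-0.752: |R|=0.72302 <1
  x=-1.753: |R|=1.82833 >1
  x=-1.292: |R|=1.11018 >1
Interval (-1.1905, 0).

z∈(-1.1905,0).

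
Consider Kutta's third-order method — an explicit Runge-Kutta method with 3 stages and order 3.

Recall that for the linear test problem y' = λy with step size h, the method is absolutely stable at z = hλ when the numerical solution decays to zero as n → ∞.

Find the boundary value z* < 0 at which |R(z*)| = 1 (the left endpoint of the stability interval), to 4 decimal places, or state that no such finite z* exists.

z* = -2.5127.

Test eqn y'=λy, z=hλ:
  order 3, 3-stage ⇒ R(z)=1+z+z^2/2+z^3/6
  (e.g. R(-1.08)=0.29325, |R|=0.29325)

Boundary: |R(x)|=1, x<0.
x=-1.08: |R|=0.2932
|R(-1.55)|=0.0306 |R(-1.17)|=0.2475 |R(-1.03)|=0.3183
Bisect:
  x_lo=-3.0287 |R|=2.0726  x_hi=-0.2440 |R|=0.7833
  mid=-1.63636 |R|=0.02780 →hi
  mid=-2.33253 |R|=0.72728 →hi
  mid=-2.68062 |R|=1.29812 →lo
  mid=-2.50657 |R|=0.98988 →hi
  mid=-2.59359 |R|=1.13796 →lo
  mid=-2.55008 |R|=1.06246 →lo
  mid=-2.52833 |R|=1.02581 →lo
  mid=-2.51745 |R|=1.00775 →lo
  mid=-2.51201 |R|=0.99880 →hi
  ...
  [-2.51286,-2.51269] ⇒ x*=-2.5127
Stable set (-2.5127, 0).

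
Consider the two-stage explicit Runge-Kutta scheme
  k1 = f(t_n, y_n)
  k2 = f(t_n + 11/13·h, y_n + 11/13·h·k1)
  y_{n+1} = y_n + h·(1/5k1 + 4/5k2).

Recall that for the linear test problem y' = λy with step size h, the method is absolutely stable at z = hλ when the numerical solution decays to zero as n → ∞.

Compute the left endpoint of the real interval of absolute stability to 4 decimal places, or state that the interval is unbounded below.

Set f=λy, z=hλ:
  k1=λy_n ⇒ h·k1=z·y_n;  k2=λ(1+11/13z)y_n ⇒ h·k2=z(1+11/13z)y_n
  y_{n+1}/y_n = 1 + 1/5z + 4/5z(1+11/13z) = 1 + z + 44/65z²
  so R(z) = 1 + z + 44/65z².

Solve |R(x)|<1 on ℝ⁻.
x=-1.07: |R|=0.7050
R=1: x+44/65x²=0 ⇒ x=−65/44=-1.4773; min R=1−1/(4·44/65)=0.6307>−1
Confirm numerically:
  x=-1.319: |R|=0.85868 <1
  x=-0.984: |R|=0.67143 <1
  x=-0.824: |R|=0.63561 <1
  x=-0.591: |R|=0.64544 <1
  x=-1.984: |R|=1.68054 >1
  x=-1.912: |R|=1.56266 >1
Interval (-1.4773, 0).

z* = -1.4773.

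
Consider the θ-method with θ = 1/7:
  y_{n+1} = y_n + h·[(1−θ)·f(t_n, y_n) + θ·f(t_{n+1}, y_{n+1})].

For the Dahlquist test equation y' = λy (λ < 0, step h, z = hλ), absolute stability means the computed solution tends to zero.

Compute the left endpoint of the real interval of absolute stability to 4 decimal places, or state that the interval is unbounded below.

z* = -2.8000.

Set f=λy, z=hλ:
  y_{n+1} = y_n + z·[6/7·y_n + 1/7·y_{n+1}] ⇒ (1 − 1/7z)y_{n+1} = (1 + 6/7z)y_n
  ⇒ R(z) = (1 + 6/7z)/(1 − 1/7z).

Boundary: |R(x)|=1, x<0.
x=-1.04: |R|=0.0945
R=−1: 1+6/7x = −1+1/7x ⇒ -5/7x=2 ⇒ x=2/(-5/7)=-2.8000
Confirm numerically:
  x=-2.431: |R|=0.80437 <1
  x=-2.360: |R|=0.76496 <1
  x=-2.248: |R|=0.70156 <1
  x=-1.414: |R|=0.17637 <1
  x=-3.336: |R|=1.25929 >1
  x=-2.971: |R|=1.08575 >1
Interval (-2.8000, 0).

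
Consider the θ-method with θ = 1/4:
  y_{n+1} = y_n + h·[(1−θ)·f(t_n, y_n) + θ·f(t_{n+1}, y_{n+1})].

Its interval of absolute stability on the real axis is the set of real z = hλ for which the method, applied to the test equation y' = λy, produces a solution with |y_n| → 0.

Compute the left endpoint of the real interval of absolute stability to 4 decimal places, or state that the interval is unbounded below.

Set f=λy, z=hλ:
  y_{n+1} = y_n + z·[3/4·y_n + 1/4·y_{n+1}] ⇒ (1 − 1/4z)y_{n+1} = (1 + 3/4z)y_n
  R(z) = (1 + 3/4z)/(1 − 1/4z).

Need |R(x)|<1, x<0.
x=-1.63: |R|=0.1581
R=−1: 1+3/4x = −1+1/4x ⇒ -1/2x=2 ⇒ x=2/(-1/2)=-4.0000
Confirm numerically:
  x=-3.074: |R|=0.73820 <1
  x=-2.681: |R|=0.60515 <1
  x=-1.894: |R|=0.28537 <1
  x=-4.558: |R|=1.13040 >1
  x=-4.324: |R|=1.07785 >1
Interval (-4.0000, 0).

left endpoint -4.0000.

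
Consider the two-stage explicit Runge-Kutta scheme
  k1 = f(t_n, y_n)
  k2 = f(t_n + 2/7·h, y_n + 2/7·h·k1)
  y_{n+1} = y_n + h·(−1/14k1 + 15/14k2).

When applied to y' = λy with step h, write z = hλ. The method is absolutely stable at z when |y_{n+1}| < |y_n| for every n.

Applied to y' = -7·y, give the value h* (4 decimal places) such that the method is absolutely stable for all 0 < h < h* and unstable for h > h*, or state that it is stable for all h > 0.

(-3.2667,0); λ=-7 ⇒ h* = (49/15)/7 = 0.4667.

With y'=λy (z=hλ):
  k1=λy_n ⇒ h·k1=z·y_n;  k2=λ(1+2/7z)y_n ⇒ h·k2=z(1+2/7z)y_n
  y_{n+1}/y_n = 1 − 1/14z + 15/14z(1+2/7z) = 1 + z + 15/49z²
  so R(z) = 1 + z + 15/49z².

Boundary: |R(x)|=1, x<0.
x=-1.64: |R|=0.1833
R=1: x+15/49x²=0 ⇒ x=−49/15=-3.2667; min R=1−1/(4·15/49)=0.1833>−1
Confirm numerically:
  x=-3.146: |R|=0.88379 <1
  x=-2.803: |R|=0.60215 <1
  x=-1.835: |R|=0.19578 <1
  x=-1.676: |R|=0.18389 <1
  x=-3.779: |R|=1.59269 >1
  x=-3.703: |R|=1.49461 >1
Stable set (-3.2667, 0).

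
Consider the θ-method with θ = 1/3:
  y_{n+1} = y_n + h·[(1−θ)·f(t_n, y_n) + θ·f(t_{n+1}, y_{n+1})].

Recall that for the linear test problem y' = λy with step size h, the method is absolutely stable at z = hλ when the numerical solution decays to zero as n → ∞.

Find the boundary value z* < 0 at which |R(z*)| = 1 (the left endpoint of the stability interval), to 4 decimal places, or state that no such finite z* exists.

z* = -6.0000.

With y'=λy (z=hλ):
  y_{n+1} = y_n + z·[2/3·y_n + 1/3·y_{n+1}] ⇒ (1 − 1/3z)y_{n+1} = (1 + 2/3z)y_n
  so R(z) = (1 + 2/3z)/(1 − 1/3z).

Need |R(x)|<1, x<0.
x=-1.29: |R|=0.0979
R=−1: 1+2/3x = −1+1/3x ⇒ -1/3x=2 ⇒ x=2/(-1/3)=-6.0000
Confirm numerically:
  x=-5.074: |R|=0.88531 <1
  x=-4.498: |R|=0.79968 <1
  x=-2.758: |R|=0.43696 <1
  x=-6.199: |R|=1.02163 >1
  x=-6.142: |R|=1.01553 >1
So |R|<1 on (-6.0000, 0).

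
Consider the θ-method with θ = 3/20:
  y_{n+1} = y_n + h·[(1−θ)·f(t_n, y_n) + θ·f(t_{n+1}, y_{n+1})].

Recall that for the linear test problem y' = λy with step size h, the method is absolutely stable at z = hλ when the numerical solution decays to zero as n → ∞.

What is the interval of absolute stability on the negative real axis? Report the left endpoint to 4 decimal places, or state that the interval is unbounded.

On y'=λy, z=hλ:
  y_{n+1} = y_n + z·[17/20·y_n + 3/20·y_{n+1}] ⇒ (1 − 3/20z)y_{n+1} = (1 + 17/20z)y_n
  ⇒ R(z) = (1 + 17/20z)/(1 − 3/20z).

Need |R(x)|<1, x<0.
x=-1.14: |R|=0.0265
R=−1: 1+17/20x = −1+3/20x ⇒ -7/10x=2 ⇒ x=2/(-7/10)=-2.8571
Confirm numerically:
  x=-2.526: |R|=0.83189 <1
  x=-1.792: |R|=0.41236 <1
  x=-1.787: |R|=0.40925 <1
  x=-3.041: |R|=1.08838 >1
  x=-3.024: |R|=1.08035 >1
So |R|<1 on (-2.8571, 0).

z∈(-2.8571,0).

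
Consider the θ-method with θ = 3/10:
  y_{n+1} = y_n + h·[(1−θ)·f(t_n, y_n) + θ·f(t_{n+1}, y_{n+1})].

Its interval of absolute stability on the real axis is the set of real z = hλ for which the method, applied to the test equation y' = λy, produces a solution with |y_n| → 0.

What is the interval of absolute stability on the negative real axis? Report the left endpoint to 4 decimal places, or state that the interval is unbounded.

Test eqn y'=λy, z=hλ:
  y_{n+1} = y_n + z·[7/10·y_n + 3/10·y_{n+1}] ⇒ (1 − 3/10z)y_{n+1} = (1 + 7/10z)y_n
  Hence R(z) = (1 + 7/10z)/(1 − 3/10z).

Find x<0 with |R(x)|<1.
x=-0.85: |R|=0.3227
R=−1: 1+7/10x = −1+3/10x ⇒ -2/5x=2 ⇒ x=2/(-2/5)=-5.0000
Confirm numerically:
  x=-3.805: |R|=0.77679 <1
  x=-3.171: |R|=0.62507 <1
  x=-3.056: |R|=0.59432 <1
  x=-5.454: |R|=1.06889 >1
  x=-5.074: |R|=1.01174 >1
So |R|<1 on (-5.0000, 0).

z∈(-5.0000,0).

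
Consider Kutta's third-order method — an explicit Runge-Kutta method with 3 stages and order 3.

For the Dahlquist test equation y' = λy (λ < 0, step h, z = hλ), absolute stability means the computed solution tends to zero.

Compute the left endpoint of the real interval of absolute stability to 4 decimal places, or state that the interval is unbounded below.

On y'=λy, z=hλ:
  order 3, 3-stage ⇒ R(z)=1+z+z^2/2+z^3/6
  (e.g. R(-1.13)=0.26797, |R|=0.26797)

Solve |R(x)|<1 on ℝ⁻.
x=-1.13: |R|=0.2680
|R(-2.65)|=1.2404 |R(-2.25)|=0.6172 |R(-1.8)|=0.1520
Bisect:
  x_lo=-3.0253 |R|=2.0640  x_hi=-0.1143 |R|=0.8920
  mid=-1.56983 |R|=0.01758 →hi
  mid=-2.29759 |R|=0.67959 →hi
  mid=-2.66147 |R|=1.26181 →lo
  mid=-2.47953 |R|=0.94621 →hi
  mid=-2.57050 |R|=1.09751 →lo
  mid=-2.52501 |R|=1.02028 →lo
  mid=-2.50227 |R|=0.98286 →hi
  mid=-2.51364 |R|=1.00147 →lo
  mid=-2.50796 |R|=0.99214 →hi
  ...
  [-2.51275,-2.51258] ⇒ x*=-2.5127
Stable set (-2.5127, 0).

left endpoint -2.5127.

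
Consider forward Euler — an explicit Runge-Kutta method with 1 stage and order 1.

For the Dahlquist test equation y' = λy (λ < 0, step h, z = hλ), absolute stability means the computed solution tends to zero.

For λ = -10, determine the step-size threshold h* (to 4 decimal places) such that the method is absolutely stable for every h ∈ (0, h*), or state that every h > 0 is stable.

(-2.0000,0); λ=-10 ⇒ h* = 0.2000.

Test eqn y'=λy, z=hλ:
  order 1, 1-stage ⇒ R(z)=1+z
  (e.g. R(-0.85)=0.15000, |R|=0.15000)

Boundary: |R(x)|=1, x<0.
x=-0.85: |R|=0.1500
|R(-2.14)|=1.1400 |R(-1.94)|=0.9400 |R(-1.45)|=0.4500
Bisect:
  x_lo=-2.4894 |R|=1.4894  x_hi=-0.2605 |R|=0.7395
  mid=-1.37497 |R|=0.37497 →hi
  mid=-1.93220 |R|=0.93220 →hi
  mid=-2.21082 |R|=1.21082 →lo
  mid=-2.07151 |R|=1.07151 →lo
  mid=-2.00186 |R|=1.00186 →lo
  mid=-1.96703 |R|=0.96703 →hi
  mid=-1.98444 |R|=0.98444 →hi
  mid=-1.99315 |R|=0.99315 →hi
  mid=-1.99750 |R|=0.99750 →hi
  ...
  [-2.00009,-1.99995] ⇒ x*=-2.0000
So |R|<1 on (-2.0000, 0).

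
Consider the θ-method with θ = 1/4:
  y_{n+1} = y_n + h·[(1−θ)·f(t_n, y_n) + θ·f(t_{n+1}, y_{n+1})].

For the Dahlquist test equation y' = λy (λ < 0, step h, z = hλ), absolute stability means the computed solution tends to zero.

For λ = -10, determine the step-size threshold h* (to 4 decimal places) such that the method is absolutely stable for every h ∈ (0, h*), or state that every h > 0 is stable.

(-4.0000,0); λ=-10 ⇒ h* = (4)/10 = 0.4000.

Test eqn y'=λy, z=hλ:
  y_{n+1} = y_n + z·[3/4·y_n + 1/4·y_{n+1}] ⇒ (1 − 1/4z)y_{n+1} = (1 + 3/4z)y_n
  Hence R(z) = (1 + 3/4z)/(1 − 1/4z).

Solve |R(x)|<1 on ℝ⁻.
x=-1.7: |R|=0.1930
R=−1: 1+3/4x = −1+1/4x ⇒ -1/2x=2 ⇒ x=2/(-1/2)=-4.0000
Confirm numerically:
  x=-3.685: |R|=0.91802 <1
  x=-2.973: |R|=0.70544 <1
  x=-1.907: |R|=0.29135 <1
  x=-4.498: |R|=1.11720 >1
  x=-4.303: |R|=1.07299 >1
Stable set (-4.0000, 0).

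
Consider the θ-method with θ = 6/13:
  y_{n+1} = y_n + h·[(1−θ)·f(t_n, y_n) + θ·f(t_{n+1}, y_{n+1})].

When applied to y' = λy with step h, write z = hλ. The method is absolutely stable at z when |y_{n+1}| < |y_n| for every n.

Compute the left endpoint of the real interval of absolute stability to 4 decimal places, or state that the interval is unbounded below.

With y'=λy (z=hλ):
  y_{n+1} = y_n + z·[7/13·y_n + 6/13·y_{n+1}] ⇒ (1 − 6/13z)y_{n+1} = (1 + 7/13z)y_n
  so R(z) = (1 + 7/13z)/(1 − 6/13z).

Solve |R(x)|<1 on ℝ⁻.
x=-1.04: |R|=0.2973
R=−1: 1+7/13x = −1+6/13x ⇒ -1/13x=2 ⇒ x=2/(-1/13)=-26.0000
Confirm numerically:
  x=-21.314: |R|=0.96674 <1
  x=-15.578: |R|=0.90211 <1
  x=-13.612: |R|=0.86915 <1
  x=-13.405: |R|=0.86519 <1
  x=-26.480: |R|=1.00279 >1
  x=-26.287: |R|=1.00168 >1
So |R|<1 on (-26.0000, 0).

z* = -26.0000.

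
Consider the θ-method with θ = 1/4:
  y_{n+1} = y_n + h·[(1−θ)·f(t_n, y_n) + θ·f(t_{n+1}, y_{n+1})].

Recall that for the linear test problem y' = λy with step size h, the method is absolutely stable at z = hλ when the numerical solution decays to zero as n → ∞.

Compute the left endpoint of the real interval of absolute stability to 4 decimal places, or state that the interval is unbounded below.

With y'=λy (z=hλ):
  y_{n+1} = y_n + z·[3/4·y_n + 1/4·y_{n+1}] ⇒ (1 − 1/4z)y_{n+1} = (1 + 3/4z)y_n
  so R(z) = (1 + 3/4z)/(1 − 1/4z).

Need |R(x)|<1, x<0.
x=-1.03: |R|=0.1809
R=−1: 1+3/4x = −1+1/4x ⇒ -1/2x=2 ⇒ x=2/(-1/2)=-4.0000
Confirm numerically:
  x=-3.282: |R|=0.80280 <1
  x=-3.149: |R|=0.76192 <1
  x=-2.642: |R|=0.59109 <1
  x=-4.529: |R|=1.12405 >1
  x=-4.366: |R|=1.08750 >1
  x=-4.346: |R|=1.08291 >1
Interval (-4.0000, 0).

left endpoint -4.0000.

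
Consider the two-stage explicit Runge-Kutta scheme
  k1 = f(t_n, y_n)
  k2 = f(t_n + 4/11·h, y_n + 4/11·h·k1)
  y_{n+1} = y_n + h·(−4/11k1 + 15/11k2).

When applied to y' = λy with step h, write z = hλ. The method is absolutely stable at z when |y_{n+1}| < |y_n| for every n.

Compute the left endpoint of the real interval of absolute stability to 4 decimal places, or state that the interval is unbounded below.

With y'=λy (z=hλ):
  k1=λy_n ⇒ h·k1=z·y_n;  k2=λ(1+4/11z)y_n ⇒ h·k2=z(1+4/11z)y_n
  y_{n+1}/y_n = 1 − 4/11z + 15/11z(1+4/11z) = 1 + z + 60/121z²
  so R(z) = 1 + z + 60/121z².

Find x<0 with |R(x)|<1.
x=-0.78: |R|=0.5217
R=1: x+60/121x²=0 ⇒ x=−121/60=-2.0167; min R=1−1/(4·60/121)=0.4958>−1
Confirm numerically:
  x=-1.911: |R|=0.89987 <1
  x=-1.613: |R|=0.67713 <1
  x=-0.839: |R|=0.51005 <1
  x=-2.600: |R|=1.75207 >1
  x=-2.037: |R|=1.02054 >1
Interval (-2.0167, 0).

left endpoint -2.0167.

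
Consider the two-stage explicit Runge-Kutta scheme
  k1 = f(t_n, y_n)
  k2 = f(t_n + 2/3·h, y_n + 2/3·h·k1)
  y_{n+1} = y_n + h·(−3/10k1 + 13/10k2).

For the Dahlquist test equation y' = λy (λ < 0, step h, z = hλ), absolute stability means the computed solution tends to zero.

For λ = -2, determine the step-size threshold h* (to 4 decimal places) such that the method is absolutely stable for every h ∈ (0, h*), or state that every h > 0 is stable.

With y'=λy (z=hλ):
  k1=λy_n ⇒ h·k1=z·y_n;  k2=λ(1+2/3z)y_n ⇒ h·k2=z(1+2/3z)y_n
  y_{n+1}/y_n = 1 − 3/10z + 13/10z(1+2/3z) = 1 + z + 13/15z²
  ⇒ R(z) = 1 + z + 13/15z².

Solve |R(x)|<1 on ℝ⁻.
x=-1.3: |R|=1.1647
R=1: x+13/15x²=0 ⇒ x=−15/13=-1.1538; min R=1−1/(4·13/15)=0.7115>−1
Confirm numerically:
  x=-0.831: |R|=0.76749 <1
  x=-0.826: |R|=0.76531 <1
  x=-0.823: |R|=0.76402 <1
  x=-1.592: |R|=1.60454 >1
  x=-1.421: |R|=1.32901 >1
  x=-1.409: |R|=1.31158 >1
So |R|<1 on (-1.1538, 0).

(-1.1538,0); λ=-2 ⇒ h* = (15/13)/2 = 0.5769.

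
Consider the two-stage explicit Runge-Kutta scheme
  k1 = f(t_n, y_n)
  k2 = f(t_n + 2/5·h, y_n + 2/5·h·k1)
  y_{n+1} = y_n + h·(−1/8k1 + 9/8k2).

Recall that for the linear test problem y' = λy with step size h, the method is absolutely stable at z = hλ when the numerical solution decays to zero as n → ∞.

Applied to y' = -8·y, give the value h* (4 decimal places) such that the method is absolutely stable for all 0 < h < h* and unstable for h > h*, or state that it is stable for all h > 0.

On y'=λy, z=hλ:
  k1=λy_n ⇒ h·k1=z·y_n;  k2=λ(1+2/5z)y_n ⇒ h·k2=z(1+2/5z)y_n
  y_{n+1}/y_n = 1 − 1/8z + 9/8z(1+2/5z) = 1 + z + 9/20z²
  R(z) = 1 + z + 9/20z².

Need |R(x)|<1, x<0.
x=-1.29: |R|=0.4588
R=1: x+9/20x²=0 ⇒ x=−20/9=-2.2222; min R=1−1/(4·9/20)=0.4444>−1
Confirm numerically:
  x=-2.155: |R|=0.93481 <1
  x=-1.759: |R|=0.63334 <1
  x=-1.449: |R|=0.49582 <1
  x=-1.171: |R|=0.44606 <1
  x=-2.561: |R|=1.39042 >1
  x=-2.312: |R|=1.09340 >1
Interval (-2.2222, 0).

(-2.2222,0); λ=-8 ⇒ h* = (20/9)/8 = 0.2778.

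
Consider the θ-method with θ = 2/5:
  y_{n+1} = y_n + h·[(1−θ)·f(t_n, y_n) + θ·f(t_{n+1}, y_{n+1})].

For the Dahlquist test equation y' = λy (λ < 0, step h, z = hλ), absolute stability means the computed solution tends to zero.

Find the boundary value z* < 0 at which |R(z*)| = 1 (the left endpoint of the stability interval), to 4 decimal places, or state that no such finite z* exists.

left endpoint -10.0000.

Test eqn y'=λy, z=hλ:
  y_{n+1} = y_n + z·[3/5·y_n + 2/5·y_{n+1}] ⇒ (1 − 2/5z)y_{n+1} = (1 + 3/5z)y_n
  R(z) = (1 + 3/5z)/(1 − 2/5z).

Boundary: |R(x)|=1, x<0.
x=-1.22: |R|=0.1801
R=−1: 1+3/5x = −1+2/5x ⇒ -1/5x=2 ⇒ x=2/(-1/5)=-10.0000
Confirm numerically:
  x=-8.427: |R|=0.92802 <1
  x=-8.418: |R|=0.92755 <1
  x=-7.142: |R|=0.85179 <1
  x=-6.149: |R|=0.77737 <1
  x=-10.348: |R|=1.01354 >1
  x=-10.039: |R|=1.00156 >1
So |R|<1 on (-10.0000, 0).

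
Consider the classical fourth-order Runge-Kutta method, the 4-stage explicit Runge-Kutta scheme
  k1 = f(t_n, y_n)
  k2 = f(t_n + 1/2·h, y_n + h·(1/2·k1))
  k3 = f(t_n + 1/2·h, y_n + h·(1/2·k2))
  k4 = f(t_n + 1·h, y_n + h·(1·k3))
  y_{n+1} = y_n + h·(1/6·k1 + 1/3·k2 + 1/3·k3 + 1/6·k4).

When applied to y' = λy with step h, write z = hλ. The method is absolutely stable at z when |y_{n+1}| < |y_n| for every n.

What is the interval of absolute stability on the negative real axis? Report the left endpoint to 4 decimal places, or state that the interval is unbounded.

(-2.7853, 0).

On y'=λy, z=hλ:
  order 4, 4-stage ⇒ R(z)=1+z+z^2/2+z^3/6+z^4/24
  (e.g. R(-1.35)=0.28958, |R|=0.28958)

Need |R(x)|<1, x<0.
x=-1.35: |R|=0.2896
|R(-2.71)|=0.8923 |R(-1.43)|=0.2793 |R(-1.05)|=0.3590
Bisect:
  x_lo=-3.4085 |R|=2.4243  x_hi=-0.3685 |R|=0.6918
  mid=-1.88846 |R|=0.30215 →hi
  mid=-2.64846 |R|=0.81255 →hi
  mid=-3.02846 |R|=1.43294 →lo
  mid=-2.83846 |R|=1.08316 →lo
  mid=-2.74346 |R|=0.93874 →hi
  mid=-2.79096 |R|=1.00858 →lo
  mid=-2.76721 |R|=0.97308 →hi
  ...
  [-2.78539,-2.78521] ⇒ x*=-2.7853
So |R|<1 on (-2.7853, 0).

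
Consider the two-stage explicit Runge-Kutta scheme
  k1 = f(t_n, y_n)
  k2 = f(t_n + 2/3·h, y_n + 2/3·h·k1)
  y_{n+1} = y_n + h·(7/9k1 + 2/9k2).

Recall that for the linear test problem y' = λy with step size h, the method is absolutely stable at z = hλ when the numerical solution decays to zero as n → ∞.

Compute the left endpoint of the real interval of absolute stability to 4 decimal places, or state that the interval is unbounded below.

z* = -6.7500.

On y'=λy, z=hλ:
  k1=λy_n ⇒ h·k1=z·y_n;  k2=λ(1+2/3z)y_n ⇒ h·k2=z(1+2/3z)y_n
  y_{n+1}/y_n = 1 + 7/9z + 2/9z(1+2/3z) = 1 + z + 4/27z²
  R(z) = 1 + z + 4/27z².

Boundary: |R(x)|=1, x<0.
x=-0.99: |R|=0.1552
R=1: x+4/27x²=0 ⇒ x=−27/4=-6.7500; min R=1−1/(4·4/27)=-0.6875>−1
Confirm numerically:
  x=-6.337: |R|=0.61227 <1
  x=-5.538: |R|=0.00562 <1
  x=-4.310: |R|=0.55799 <1
  x=-6.926: |R|=1.18059 >1
  x=-6.907: |R|=1.16065 >1
  x=-6.814: |R|=1.06461 >1
Stable set (-6.7500, 0).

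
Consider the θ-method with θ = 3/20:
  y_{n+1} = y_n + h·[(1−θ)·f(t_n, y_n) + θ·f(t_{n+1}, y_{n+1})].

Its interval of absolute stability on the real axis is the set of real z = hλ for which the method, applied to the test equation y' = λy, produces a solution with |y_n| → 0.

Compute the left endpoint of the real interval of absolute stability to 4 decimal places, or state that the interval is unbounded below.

z* = -2.8571.

Set f=λy, z=hλ:
  y_{n+1} = y_n + z·[17/20·y_n + 3/20·y_{n+1}] ⇒ (1 − 3/20z)y_{n+1} = (1 + 17/20z)y_n
  ⇒ R(z) = (1 + 17/20z)/(1 − 3/20z).

Boundary: |R(x)|=1, x<0.
x=-0.42: |R|=0.6049
R=−1: 1+17/20x = −1+3/20x ⇒ -7/10x=2 ⇒ x=2/(-7/10)=-2.8571
Confirm numerically:
  x=-2.687: |R|=0.91511 <1
  x=-1.853: |R|=0.44998 <1
  x=-1.689: |R|=0.34759 <1
  x=-1.267: |R|=0.06466 <1
  x=-3.285: |R|=1.20064 >1
  x=-3.166: |R|=1.14659 >1
  x=-3.075: |R|=1.10436 >1
So |R|<1 on (-2.8571, 0).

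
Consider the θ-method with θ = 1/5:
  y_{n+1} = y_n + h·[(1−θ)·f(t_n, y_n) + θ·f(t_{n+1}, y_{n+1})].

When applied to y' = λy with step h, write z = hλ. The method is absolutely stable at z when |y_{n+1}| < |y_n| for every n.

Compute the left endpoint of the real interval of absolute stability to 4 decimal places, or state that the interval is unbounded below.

Test eqn y'=λy, z=hλ:
  y_{n+1} = y_n + z·[4/5·y_n + 1/5·y_{n+1}] ⇒ (1 − 1/5z)y_{n+1} = (1 + 4/5z)y_n
  ⇒ R(z) = (1 + 4/5z)/(1 − 1/5z).

Need |R(x)|<1, x<0.
x=-1.26: |R|=0.0064
R=−1: 1+4/5x = −1+1/5x ⇒ -3/5x=2 ⇒ x=2/(-3/5)=-3.3333
Confirm numerically:
  x=-2.876: |R|=0.82580 <1
  x=-2.447: |R|=0.64294 <1
  x=-1.846: |R|=0.34823 <1
  x=-1.552: |R|=0.18437 <1
  x=-3.710: |R|=1.12974 >1
  x=-3.429: |R|=1.03405 >1
  x=-3.357: |R|=1.00850 >1
So |R|<1 on (-3.3333, 0).

left endpoint -3.3333.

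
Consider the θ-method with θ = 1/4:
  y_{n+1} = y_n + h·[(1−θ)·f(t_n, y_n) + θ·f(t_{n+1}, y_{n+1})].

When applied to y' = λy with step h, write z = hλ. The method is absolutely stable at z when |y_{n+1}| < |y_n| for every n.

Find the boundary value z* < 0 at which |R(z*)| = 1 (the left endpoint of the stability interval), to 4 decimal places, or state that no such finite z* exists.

With y'=λy (z=hλ):
  y_{n+1} = y_n + z·[3/4·y_n + 1/4·y_{n+1}] ⇒ (1 − 1/4z)y_{n+1} = (1 + 3/4z)y_n
  ⇒ R(z) = (1 + 3/4z)/(1 − 1/4z).

Need |R(x)|<1, x<0.
x=-0.58: |R|=0.4934
R=−1: 1+3/4x = −1+1/4x ⇒ -1/2x=2 ⇒ x=2/(-1/2)=-4.0000
Confirm numerically:
  x=-2.809: |R|=0.65017 <1
  x=-2.186: |R|=0.41351 <1
  x=-1.855: |R|=0.26729 <1
  x=-1.771: |R|=0.22752 <1
  x=-4.404: |R|=1.09614 >1
  x=-4.400: |R|=1.09524 >1
So |R|<1 on (-4.0000, 0).

z* = -4.0000.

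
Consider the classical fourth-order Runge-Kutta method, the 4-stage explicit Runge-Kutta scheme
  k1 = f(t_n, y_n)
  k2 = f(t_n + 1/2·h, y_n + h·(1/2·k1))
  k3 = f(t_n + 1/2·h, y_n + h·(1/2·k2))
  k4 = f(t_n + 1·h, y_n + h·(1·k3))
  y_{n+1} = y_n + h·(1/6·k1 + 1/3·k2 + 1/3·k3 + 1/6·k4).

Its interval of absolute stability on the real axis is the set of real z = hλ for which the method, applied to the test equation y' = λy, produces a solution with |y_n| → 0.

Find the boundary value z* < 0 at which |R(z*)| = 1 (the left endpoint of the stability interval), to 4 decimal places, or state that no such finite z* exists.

left endpoint -2.7853.

Test eqn y'=λy, z=hλ:
  order 4, 4-stage ⇒ R(z)=1+z+z^2/2+z^3/6+z^4/24
  (e.g. R(-0.94)=0.39590, |R|=0.39590)

Find x<0 with |R(x)|<1.
x=-0.94: |R|=0.3959
|R(-3.15)|=1.7043 |R(-1.97)|=0.3238 |R(-1.58)|=0.2705
Bisect:
  x_lo=-3.2200 |R|=1.8792  x_hi=-0.2928 |R|=0.7462
  mid=-1.75643 |R|=0.27954 →hi
  mid=-2.48823 |R|=0.63702 →hi
  mid=-2.85413 |R|=1.10884 →lo
  mid=-2.67118 |R|=0.84115 →hi
  mid=-2.76265 |R|=0.96640 →hi
  mid=-2.80839 |R|=1.03538 →lo
  mid=-2.78552 |R|=1.00034 →lo
  mid=-2.77409 |R|=0.98323 →hi
  ...
  [-2.78534,-2.78516] ⇒ x*=-2.7853
Stable set (-2.7853, 0).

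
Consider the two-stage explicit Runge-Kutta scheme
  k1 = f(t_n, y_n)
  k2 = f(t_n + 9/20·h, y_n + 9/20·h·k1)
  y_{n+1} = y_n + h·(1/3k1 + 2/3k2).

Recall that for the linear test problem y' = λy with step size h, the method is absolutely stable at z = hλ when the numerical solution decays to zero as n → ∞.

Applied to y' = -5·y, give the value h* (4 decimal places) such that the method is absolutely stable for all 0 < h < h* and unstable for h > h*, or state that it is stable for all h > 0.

On y'=λy, z=hλ:
  k1=λy_n ⇒ h·k1=z·y_n;  k2=λ(1+9/20z)y_n ⇒ h·k2=z(1+9/20z)y_n
  y_{n+1}/y_n = 1 + 1/3z + 2/3z(1+9/20z) = 1 + z + 3/10z²
  so R(z) = 1 + z + 3/10z².

Find x<0 with |R(x)|<1.
x=-1.07: |R|=0.2735
R=1: x+3/10x²=0 ⇒ x=−10/3=-3.3333; min R=1−1/(4·3/10)=0.1667>−1
Confirm numerically:
  x=-2.951: |R|=0.66152 <1
  x=-2.535: |R|=0.39287 <1
  x=-1.744: |R|=0.16846 <1
  x=-1.427: |R|=0.18390 <1
  x=-3.746: |R|=1.46375 >1
  x=-3.509: |R|=1.18492 >1
Stable set (-3.3333, 0).

(-3.3333,0); λ=-5 ⇒ h* = (10/3)/5 = 0.6667.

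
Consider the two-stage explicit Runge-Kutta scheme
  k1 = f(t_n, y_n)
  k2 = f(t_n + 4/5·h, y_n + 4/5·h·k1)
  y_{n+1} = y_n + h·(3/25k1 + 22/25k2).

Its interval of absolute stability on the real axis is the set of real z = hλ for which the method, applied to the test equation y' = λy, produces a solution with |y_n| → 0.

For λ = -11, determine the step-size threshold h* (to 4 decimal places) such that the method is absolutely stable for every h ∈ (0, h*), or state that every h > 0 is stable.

(-1.4205,0); λ=-11 ⇒ h* = (125/88)/11 = 0.1291.

On y'=λy, z=hλ:
  k1=λy_n ⇒ h·k1=z·y_n;  k2=λ(1+4/5z)y_n ⇒ h·k2=z(1+4/5z)y_n
  y_{n+1}/y_n = 1 + 3/25z + 22/25z(1+4/5z) = 1 + z + 88/125z²
  so R(z) = 1 + z + 88/125z².

Solve |R(x)|<1 on ℝ⁻.
x=-0.72: |R|=0.6450
R=1: x+88/125x²=0 ⇒ x=−125/88=-1.4205; min R=1−1/(4·88/125)=0.6449>−1
Confirm numerically:
  x=-1.214: |R|=0.82355 <1
  x=-0.713: |R|=0.64489 <1
  x=-0.601: |R|=0.65329 <1
  x=-1.884: |R|=1.61482 >1
  x=-1.630: |R|=1.24046 >1
  x=-1.472: |R|=1.05342 >1
Stable set (-1.4205, 0).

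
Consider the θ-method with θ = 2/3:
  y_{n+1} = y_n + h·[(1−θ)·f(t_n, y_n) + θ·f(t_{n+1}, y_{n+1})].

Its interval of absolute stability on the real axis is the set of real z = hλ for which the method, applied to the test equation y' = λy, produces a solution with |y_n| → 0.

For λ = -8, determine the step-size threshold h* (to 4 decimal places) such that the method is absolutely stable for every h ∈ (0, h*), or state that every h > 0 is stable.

unbounded; (−∞, 0). Any h>0 works for λ=-8.

With y'=λy (z=hλ):
  y_{n+1} = y_n + z·[1/3·y_n + 2/3·y_{n+1}] ⇒ (1 − 2/3z)y_{n+1} = (1 + 1/3z)y_n
  ⇒ R(z) = (1 + 1/3z)/(1 − 2/3z).

Need |R(x)|<1, x<0.
x=-0.42: |R|=0.6719
x=-2: |R|=0.1429
x=-10: |R|=0.3043
x=-100: |R|=0.4778
θ=2/3≥1/2 ⇒ |1+1/3x|<|1−2/3x| ∀x<0 ⇒ unbounded interval.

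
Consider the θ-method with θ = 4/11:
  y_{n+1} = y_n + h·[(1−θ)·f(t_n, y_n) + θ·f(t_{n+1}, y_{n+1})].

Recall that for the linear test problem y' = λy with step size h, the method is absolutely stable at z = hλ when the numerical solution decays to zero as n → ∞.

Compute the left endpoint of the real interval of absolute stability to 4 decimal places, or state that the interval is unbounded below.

z* = -7.3333.

On y'=λy, z=hλ:
  y_{n+1} = y_n + z·[7/11·y_n + 4/11·y_{n+1}] ⇒ (1 − 4/11z)y_{n+1} = (1 + 7/11z)y_n
  ⇒ R(z) = (1 + 7/11z)/(1 − 4/11z).

Boundary: |R(x)|=1, x<0.
x=-1.53: |R|=0.0169
R=−1: 1+7/11x = −1+4/11x ⇒ -3/11x=2 ⇒ x=2/(-3/11)=-7.3333
Confirm numerically:
  x=-6.682: |R|=0.94821 <1
  x=-6.329: |R|=0.91703 <1
  x=-3.799: |R|=0.59524 <1
  x=-7.849: |R|=1.03649 >1
  x=-7.832: |R|=1.03534 >1
So |R|<1 on (-7.3333, 0).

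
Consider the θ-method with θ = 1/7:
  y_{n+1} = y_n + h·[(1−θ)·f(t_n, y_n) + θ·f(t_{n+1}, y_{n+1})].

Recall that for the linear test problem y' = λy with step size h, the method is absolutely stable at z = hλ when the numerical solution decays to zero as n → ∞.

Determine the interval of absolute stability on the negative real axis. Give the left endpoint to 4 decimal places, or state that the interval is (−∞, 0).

z∈(-2.8000,0).

Set f=λy, z=hλ:
  y_{n+1} = y_n + z·[6/7·y_n + 1/7·y_{n+1}] ⇒ (1 − 1/7z)y_{n+1} = (1 + 6/7z)y_n
  so R(z) = (1 + 6/7z)/(1 − 1/7z).

Solve |R(x)|<1 on ℝ⁻.
x=-0.74: |R|=0.3307
R=−1: 1+6/7x = −1+1/7x ⇒ -5/7x=2 ⇒ x=2/(-5/7)=-2.8000
Confirm numerically:
  x=-2.561: |R|=0.87501 <1
  x=-1.337: |R|=0.12259 <1
  x=-1.286: |R|=0.08641 <1
  x=-3.356: |R|=1.26844 >1
  x=-3.169: |R|=1.18143 >1
Interval (-2.8000, 0).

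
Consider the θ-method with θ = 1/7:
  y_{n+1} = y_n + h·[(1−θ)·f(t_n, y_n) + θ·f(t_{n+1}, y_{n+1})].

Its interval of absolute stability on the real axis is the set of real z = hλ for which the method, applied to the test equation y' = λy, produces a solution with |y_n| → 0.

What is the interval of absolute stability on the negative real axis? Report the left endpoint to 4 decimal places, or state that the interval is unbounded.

(-2.8000, 0).

Set f=λy, z=hλ:
  y_{n+1} = y_n + z·[6/7·y_n + 1/7·y_{n+1}] ⇒ (1 − 1/7z)y_{n+1} = (1 + 6/7z)y_n
  so R(z) = (1 + 6/7z)/(1 − 1/7z).

Solve |R(x)|<1 on ℝ⁻.
x=-0.56: |R|=0.4815
R=−1: 1+6/7x = −1+1/7x ⇒ -5/7x=2 ⇒ x=2/(-5/7)=-2.8000
Confirm numerically:
  x=-2.257: |R|=0.70671 <1
  x=-1.756: |R|=0.40384 <1
  x=-1.405: |R|=0.17014 <1
  x=-3.332: |R|=1.25745 >1
  x=-3.317: |R|=1.25056 >1
  x=-2.997: |R|=1.09853 >1
Stable set (-2.8000, 0).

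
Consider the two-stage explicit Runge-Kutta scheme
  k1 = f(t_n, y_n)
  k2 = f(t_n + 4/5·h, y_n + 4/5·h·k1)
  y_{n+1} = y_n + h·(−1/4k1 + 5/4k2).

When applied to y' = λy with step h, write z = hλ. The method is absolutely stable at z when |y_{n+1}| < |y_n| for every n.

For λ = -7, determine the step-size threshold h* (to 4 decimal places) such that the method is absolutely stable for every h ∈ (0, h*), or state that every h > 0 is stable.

(-1.0000,0); λ=-7 ⇒ h* = (1)/7 = 0.1429.

Set f=λy, z=hλ:
  k1=λy_n ⇒ h·k1=z·y_n;  k2=λ(1+4/5z)y_n ⇒ h·k2=z(1+4/5z)y_n
  y_{n+1}/y_n = 1 − 1/4z + 5/4z(1+4/5z) = 1 + z + z²
  ⇒ R(z) = 1 + z + z².

Find x<0 with |R(x)|<1.
x=-1.34: |R|=1.4556
R=1: x+1x²=0 ⇒ x=−1=-1.0000; min R=1−1/(4·1)=0.7500>−1
Confirm numerically:
  x=-0.952: |R|=0.95430 <1
  x=-0.949: |R|=0.95160 <1
  x=-0.454: |R|=0.75212 <1
  x=-1.580: |R|=1.91640 >1
  x=-1.563: |R|=1.87997 >1
Interval (-1.0000, 0).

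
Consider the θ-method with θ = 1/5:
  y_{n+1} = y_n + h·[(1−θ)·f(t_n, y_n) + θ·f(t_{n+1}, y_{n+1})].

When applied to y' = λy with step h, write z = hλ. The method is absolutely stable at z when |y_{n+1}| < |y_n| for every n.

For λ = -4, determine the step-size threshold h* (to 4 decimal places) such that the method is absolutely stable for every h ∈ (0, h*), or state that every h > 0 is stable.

Set f=λy, z=hλ:
  y_{n+1} = y_n + z·[4/5·y_n + 1/5·y_{n+1}] ⇒ (1 − 1/5z)y_{n+1} = (1 + 4/5z)y_n
  ⇒ R(z) = (1 + 4/5z)/(1 − 1/5z).

Need |R(x)|<1, x<0.
x=-0.54: |R|=0.5126
R=−1: 1+4/5x = −1+1/5x ⇒ -3/5x=2 ⇒ x=2/(-3/5)=-3.3333
Confirm numerically:
  x=-2.493: |R|=0.66355 <1
  x=-2.241: |R|=0.54744 <1
  x=-2.071: |R|=0.46443 <1
  x=-3.768: |R|=1.14872 >1
  x=-3.486: |R|=1.05397 >1
Interval (-3.3333, 0).

(-3.3333,0); λ=-4 ⇒ h* = (10/3)/4 = 0.8333.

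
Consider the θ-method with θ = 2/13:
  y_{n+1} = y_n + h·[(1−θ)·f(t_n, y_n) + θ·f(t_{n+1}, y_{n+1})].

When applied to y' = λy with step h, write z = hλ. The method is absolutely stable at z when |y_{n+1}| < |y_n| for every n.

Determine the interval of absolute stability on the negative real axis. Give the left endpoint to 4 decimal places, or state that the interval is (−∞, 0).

(-2.8889, 0).

Set f=λy, z=hλ:
  y_{n+1} = y_n + z·[11/13·y_n + 2/13·y_{n+1}] ⇒ (1 − 2/13z)y_{n+1} = (1 + 11/13z)y_n
  so R(z) = (1 + 11/13z)/(1 − 2/13z).

Solve |R(x)|<1 on ℝ⁻.
x=-1.61: |R|=0.2904
R=−1: 1+11/13x = −1+2/13x ⇒ -9/13x=2 ⇒ x=2/(-9/13)=-2.8889
Confirm numerically:
  x=-2.610: |R|=0.86224 <1
  x=-1.816: |R|=0.41943 <1
  x=-1.693: |R|=0.34316 <1
  x=-3.224: |R|=1.15508 >1
  x=-3.152: |R|=1.12267 >1
  x=-2.928: |R|=1.01867 >1
Stable set (-2.8889, 0).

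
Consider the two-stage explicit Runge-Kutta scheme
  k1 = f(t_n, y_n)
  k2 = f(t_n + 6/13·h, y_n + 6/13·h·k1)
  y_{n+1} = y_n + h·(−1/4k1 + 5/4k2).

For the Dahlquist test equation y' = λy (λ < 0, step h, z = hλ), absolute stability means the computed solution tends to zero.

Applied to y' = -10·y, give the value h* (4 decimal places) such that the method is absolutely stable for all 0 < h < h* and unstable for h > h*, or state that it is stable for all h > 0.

(-1.7333,0); λ=-10 ⇒ h* = (26/15)/10 = 0.1733.

On y'=λy, z=hλ:
  k1=λy_n ⇒ h·k1=z·y_n;  k2=λ(1+6/13z)y_n ⇒ h·k2=z(1+6/13z)y_n
  y_{n+1}/y_n = 1 − 1/4z + 5/4z(1+6/13z) = 1 + z + 15/26z²
  ⇒ R(z) = 1 + z + 15/26z².

Need |R(x)|<1, x<0.
x=-1.44: |R|=0.7563
R=1: x+15/26x²=0 ⇒ x=−26/15=-1.7333; min R=1−1/(4·15/26)=0.5667>−1
Confirm numerically:
  x=-1.322: |R|=0.68628 <1
  x=-1.083: |R|=0.59367 <1
  x=-0.714: |R|=0.58011 <1
  x=-2.105: |R|=1.45136 >1
  x=-1.836: |R|=1.10875 >1
So |R|<1 on (-1.7333, 0).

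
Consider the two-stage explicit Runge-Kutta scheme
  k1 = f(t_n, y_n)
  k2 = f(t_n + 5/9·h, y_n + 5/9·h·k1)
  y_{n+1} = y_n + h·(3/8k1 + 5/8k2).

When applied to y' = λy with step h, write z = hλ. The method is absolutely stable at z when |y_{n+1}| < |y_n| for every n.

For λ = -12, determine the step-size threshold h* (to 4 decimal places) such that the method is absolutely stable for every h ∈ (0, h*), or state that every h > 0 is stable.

On y'=λy, z=hλ:
  k1=λy_n ⇒ h·k1=z·y_n;  k2=λ(1+5/9z)y_n ⇒ h·k2=z(1+5/9z)y_n
  y_{n+1}/y_n = 1 + 3/8z + 5/8z(1+5/9z) = 1 + z + 25/72z²
  so R(z) = 1 + z + 25/72z².

Boundary: |R(x)|=1, x<0.
x=-0.65: |R|=0.4967
R=1: x+25/72x²=0 ⇒ x=−72/25=-2.8800; min R=1−1/(4·25/72)=0.2800>−1
Confirm numerically:
  x=-2.245: |R|=0.50501 <1
  x=-2.182: |R|=0.47117 <1
  x=-1.722: |R|=0.30761 <1
  x=-1.189: |R|=0.30188 <1
  x=-3.253: |R|=1.42131 >1
  x=-3.089: |R|=1.22417 >1
  x=-2.941: |R|=1.06229 >1
Stable set (-2.8800, 0).

(-2.8800,0); λ=-12 ⇒ h* = (72/25)/12 = 0.2400.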